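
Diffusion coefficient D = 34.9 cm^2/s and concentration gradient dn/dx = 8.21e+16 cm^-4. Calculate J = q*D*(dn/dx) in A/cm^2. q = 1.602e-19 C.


Step 1: J = q * D * (dn/dx)
Step 2: J = 1.602e-19 * 34.9 * 8.21e+16
Step 3: J = 4.59e-01 A/cm^2

4.59e-01


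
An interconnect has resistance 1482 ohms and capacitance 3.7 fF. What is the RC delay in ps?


Step 1: tau = R * C
Step 2: tau = 1482 * 3.7 fF = 1482 * 3.7e-15 F
Step 3: tau = 5.4834e-12 s = 5.4834 ps

5.4834


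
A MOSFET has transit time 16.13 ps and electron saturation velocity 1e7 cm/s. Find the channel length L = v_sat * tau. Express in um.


Step 1: tau in seconds = 16.13 ps * 1e-12 = 1.6130e-11 s
Step 2: L = v_sat * tau = 1e7 * 1.6130e-11 = 1.6130e-04 cm
Step 3: L in um = 1.6130e-04 * 1e4 = 1.613 um

1.613


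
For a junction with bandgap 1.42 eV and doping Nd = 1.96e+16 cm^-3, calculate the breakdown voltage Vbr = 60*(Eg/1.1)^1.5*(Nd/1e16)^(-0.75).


Step 1: Eg/1.1 = 1.42/1.1 = 1.290909
Step 2: (Eg/1.1)^1.5 = 1.290909^1.5 = 1.466707
Step 3: (Nd/1e16)^(-0.75) = (1.96)^(-0.75) = 0.603682
Step 4: Vbr = 60 * 1.466707 * 0.603682 = 53.1 V

53.1


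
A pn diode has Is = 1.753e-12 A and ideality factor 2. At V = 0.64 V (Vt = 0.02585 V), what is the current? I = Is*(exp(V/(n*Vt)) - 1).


Step 1: V/(n*Vt) = 0.64/(2*0.02585) = 12.3791
Step 2: exp(12.3791) = 2.3778e+05
Step 3: I = 1.753e-12 * (2.3778e+05 - 1) = 4.17e-07 A

4.17e-07


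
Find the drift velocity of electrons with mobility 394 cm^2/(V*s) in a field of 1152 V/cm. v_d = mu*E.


Step 1: v_d = mu * E
Step 2: v_d = 394 * 1152 = 453888
Step 3: v_d = 4.54e+05 cm/s

4.54e+05


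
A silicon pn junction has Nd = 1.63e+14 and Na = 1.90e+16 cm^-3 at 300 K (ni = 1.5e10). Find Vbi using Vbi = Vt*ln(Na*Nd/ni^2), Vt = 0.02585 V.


Step 1: Compute Na*Nd/ni^2 = 1.90e+16 * 1.63e+14 / (1.5e10)^2 = 1.3764e+10
Step 2: ln(1.3764e+10) = 23.3453
Step 3: Vbi = 0.02585 * 23.3453 = 0.603 V

0.603


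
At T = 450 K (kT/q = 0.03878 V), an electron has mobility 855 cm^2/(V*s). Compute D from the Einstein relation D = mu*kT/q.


Step 1: D = mu * (kT/q)
Step 2: D = 855 * 0.03878
Step 3: D = 33.16 cm^2/s

33.16


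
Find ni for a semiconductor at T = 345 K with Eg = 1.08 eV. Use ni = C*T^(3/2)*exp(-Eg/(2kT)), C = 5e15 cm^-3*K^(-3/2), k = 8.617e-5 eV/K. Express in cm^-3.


Step 1: Compute kT = 8.617e-5 * 345 = 0.02972865 eV
Step 2: Exponent = -Eg/(2kT) = -1.08/(2*0.02972865) = -18.16430
Step 3: T^(3/2) = 345^1.5 = 6408.09
Step 4: ni = 5e15 * 6408.09 * exp(-18.16430) = 4.14e+11 cm^-3

4.14e+11


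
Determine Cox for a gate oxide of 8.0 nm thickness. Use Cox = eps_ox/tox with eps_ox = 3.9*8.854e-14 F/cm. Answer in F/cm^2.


Step 1: eps_ox = 3.9 * 8.854e-14 = 3.45306e-13 F/cm
Step 2: tox in cm = 8.0 nm * 1e-7 = 8.0000e-07 cm
Step 3: Cox = 3.45306e-13 / 8.0000e-07 = 4.32e-07 F/cm^2

4.32e-07


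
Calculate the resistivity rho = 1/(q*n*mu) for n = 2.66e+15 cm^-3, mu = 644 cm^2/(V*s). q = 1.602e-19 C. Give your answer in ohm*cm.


Step 1: sigma = q * n * mu = 1.602e-19 * 2.66e+15 * 644 = 2.74429e-01 S/cm
Step 2: rho = 1 / sigma = 1 / 2.74429e-01 = 3.644 ohm*cm

3.644


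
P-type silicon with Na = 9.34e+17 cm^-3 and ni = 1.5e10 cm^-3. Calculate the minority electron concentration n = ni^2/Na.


Step 1: Majority hole concentration p ≈ Na = 9.34e+17 cm^-3
Step 2: n = ni^2 / Na = (1.5e10)^2 / 9.34e+17
Step 3: n = 2.41e+02 cm^-3

2.41e+02


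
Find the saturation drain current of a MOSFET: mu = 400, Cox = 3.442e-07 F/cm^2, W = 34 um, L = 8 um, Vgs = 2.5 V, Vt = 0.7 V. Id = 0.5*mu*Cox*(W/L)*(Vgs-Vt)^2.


Step 1: Overdrive voltage Vov = Vgs - Vt = 2.5 - 0.7 = 1.8 V
Step 2: W/L = 34/8 = 4.25
Step 3: Id = 0.5 * 400 * 3.442e-07 * 4.25 * 1.8^2
Step 4: Id = 9.48e-04 A

9.48e-04


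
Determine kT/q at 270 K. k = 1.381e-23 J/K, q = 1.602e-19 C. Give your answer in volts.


Step 1: kT = 1.381e-23 * 270 = 3.7287e-21 J
Step 2: Vt = kT/q = 3.7287e-21 / 1.602e-19
Step 3: Vt = 0.02328 V

0.02328


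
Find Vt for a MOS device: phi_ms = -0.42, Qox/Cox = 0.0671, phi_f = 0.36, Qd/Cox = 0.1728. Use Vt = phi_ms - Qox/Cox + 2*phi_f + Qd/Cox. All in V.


Step 1: Vt = phi_ms - Qox/Cox + 2*phi_f + Qd/Cox
Step 2: Vt = -0.42 - 0.0671 + 2*0.36 + 0.1728
Step 3: Vt = -0.42 - 0.0671 + 0.72 + 0.1728
Step 4: Vt = 0.4057 V

0.4057


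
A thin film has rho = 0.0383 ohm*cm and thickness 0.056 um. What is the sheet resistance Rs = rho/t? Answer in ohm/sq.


Step 1: Convert thickness to cm: t = 0.056 um = 5.6000e-06 cm
Step 2: Rs = rho / t = 0.0383 / 5.6000e-06
Step 3: Rs = 6839.3 ohm/sq

6839.3


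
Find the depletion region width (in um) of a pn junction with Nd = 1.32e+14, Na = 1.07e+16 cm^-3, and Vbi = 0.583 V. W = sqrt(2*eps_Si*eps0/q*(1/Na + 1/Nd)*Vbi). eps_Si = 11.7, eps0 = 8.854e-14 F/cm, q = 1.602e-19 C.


Step 1: 1/Na + 1/Nd = 1/1.07e+16 + 1/1.32e+14 = 7.66922e-15
Step 2: 2*eps*eps0/q = 2*11.7*8.854e-14/1.602e-19 = 1.293281e+07
Step 3: W^2 = 1.293281e+07 * 7.66922e-15 * 0.583 = 5.78246e-08
Step 4: W = sqrt(5.78246e-08) = 2.405e-04 cm = 2.405 um

2.405


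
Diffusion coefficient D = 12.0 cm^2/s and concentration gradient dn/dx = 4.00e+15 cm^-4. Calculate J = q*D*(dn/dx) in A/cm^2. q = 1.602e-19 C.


Step 1: J = q * D * (dn/dx)
Step 2: J = 1.602e-19 * 12.0 * 4.00e+15
Step 3: J = 7.69e-03 A/cm^2

7.69e-03


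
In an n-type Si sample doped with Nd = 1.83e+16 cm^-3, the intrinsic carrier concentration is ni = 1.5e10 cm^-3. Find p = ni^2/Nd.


Step 1: Since Nd >> ni, n ≈ Nd = 1.83e+16 cm^-3
Step 2: p = ni^2 / n = (1.5e10)^2 / 1.83e+16
Step 3: p = 2.25e20 / 1.83e+16 = 1.23e+04 cm^-3

1.23e+04


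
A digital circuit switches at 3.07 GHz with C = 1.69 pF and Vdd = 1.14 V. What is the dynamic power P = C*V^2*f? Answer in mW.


Step 1: V^2 = 1.14^2 = 1.2996 V^2
Step 2: P = C*V^2*f = 1.69e-12 F * 1.2996 * 3.07e9 Hz
Step 3: P = 6.74271468e-03 W
Step 4: P = 6.743 mW

6.743


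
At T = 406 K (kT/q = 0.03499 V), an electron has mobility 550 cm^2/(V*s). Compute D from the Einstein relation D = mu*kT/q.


Step 1: D = mu * (kT/q)
Step 2: D = 550 * 0.03499
Step 3: D = 19.24 cm^2/s

19.24


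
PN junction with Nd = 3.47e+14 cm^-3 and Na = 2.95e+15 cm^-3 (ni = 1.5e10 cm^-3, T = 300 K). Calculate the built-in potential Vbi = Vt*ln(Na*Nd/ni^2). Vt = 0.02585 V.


Step 1: Compute Na*Nd/ni^2 = 2.95e+15 * 3.47e+14 / (1.5e10)^2 = 4.5496e+09
Step 2: ln(4.5496e+09) = 22.2383
Step 3: Vbi = 0.02585 * 22.2383 = 0.575 V

0.575


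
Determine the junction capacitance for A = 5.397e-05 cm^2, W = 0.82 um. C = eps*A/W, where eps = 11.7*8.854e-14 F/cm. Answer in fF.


Step 1: eps_Si = 11.7 * 8.854e-14 = 1.035918e-12 F/cm
Step 2: W in cm = 0.82 * 1e-4 = 8.20e-05 cm
Step 3: C = 1.035918e-12 * 5.397e-05 / 8.20e-05 = 6.818109e-13 F
Step 4: C = 681.81 fF

681.81


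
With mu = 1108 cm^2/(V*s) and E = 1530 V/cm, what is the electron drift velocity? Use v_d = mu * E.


Step 1: v_d = mu * E
Step 2: v_d = 1108 * 1530 = 1695240
Step 3: v_d = 1.70e+06 cm/s

1.70e+06


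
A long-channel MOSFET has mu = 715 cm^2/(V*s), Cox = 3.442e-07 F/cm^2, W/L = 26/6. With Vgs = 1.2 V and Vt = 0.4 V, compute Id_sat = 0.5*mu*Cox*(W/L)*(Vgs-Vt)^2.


Step 1: Overdrive voltage Vov = Vgs - Vt = 1.2 - 0.4 = 0.8 V
Step 2: W/L = 26/6 = 4.33333
Step 3: Id = 0.5 * 715 * 3.442e-07 * 4.33333 * 0.8^2
Step 4: Id = 3.41e-04 A

3.41e-04


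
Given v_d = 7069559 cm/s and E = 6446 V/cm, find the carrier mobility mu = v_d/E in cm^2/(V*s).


Step 1: mu = v_d / E
Step 2: mu = 7069559 / 6446
Step 3: mu = 1096.74 cm^2/(V*s)

1096.74


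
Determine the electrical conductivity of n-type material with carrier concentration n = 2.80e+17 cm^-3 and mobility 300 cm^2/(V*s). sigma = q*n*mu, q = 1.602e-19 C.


Step 1: sigma = q * n * mu
Step 2: sigma = 1.602e-19 * 2.80e+17 * 300
Step 3: sigma = 1.346e+01 S/cm

1.346e+01


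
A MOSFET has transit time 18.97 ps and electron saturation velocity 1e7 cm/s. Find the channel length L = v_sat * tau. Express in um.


Step 1: tau in seconds = 18.97 ps * 1e-12 = 1.8970e-11 s
Step 2: L = v_sat * tau = 1e7 * 1.8970e-11 = 1.8970e-04 cm
Step 3: L in um = 1.8970e-04 * 1e4 = 1.897 um

1.897


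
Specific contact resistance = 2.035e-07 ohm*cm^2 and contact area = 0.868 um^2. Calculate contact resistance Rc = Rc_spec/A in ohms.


Step 1: Convert area to cm^2: 0.868 um^2 = 8.6800e-09 cm^2
Step 2: Rc = Rc_spec / A = 2.035e-07 / 8.6800e-09
Step 3: Rc = 2.34e+01 ohms

2.34e+01


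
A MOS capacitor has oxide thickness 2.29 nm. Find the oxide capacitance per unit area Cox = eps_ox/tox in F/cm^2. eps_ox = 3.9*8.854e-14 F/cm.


Step 1: eps_ox = 3.9 * 8.854e-14 = 3.45306e-13 F/cm
Step 2: tox in cm = 2.29 nm * 1e-7 = 2.2900e-07 cm
Step 3: Cox = 3.45306e-13 / 2.2900e-07 = 1.51e-06 F/cm^2

1.51e-06


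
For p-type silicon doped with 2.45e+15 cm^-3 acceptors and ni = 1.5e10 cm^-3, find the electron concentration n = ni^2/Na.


Step 1: Majority hole concentration p ≈ Na = 2.45e+15 cm^-3
Step 2: n = ni^2 / Na = (1.5e10)^2 / 2.45e+15
Step 3: n = 9.18e+04 cm^-3

9.18e+04


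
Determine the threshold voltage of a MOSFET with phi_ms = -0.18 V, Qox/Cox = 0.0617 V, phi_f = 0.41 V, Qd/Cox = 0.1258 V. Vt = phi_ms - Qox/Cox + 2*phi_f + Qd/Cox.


Step 1: Vt = phi_ms - Qox/Cox + 2*phi_f + Qd/Cox
Step 2: Vt = -0.18 - 0.0617 + 2*0.41 + 0.1258
Step 3: Vt = -0.18 - 0.0617 + 0.82 + 0.1258
Step 4: Vt = 0.7041 V

0.7041


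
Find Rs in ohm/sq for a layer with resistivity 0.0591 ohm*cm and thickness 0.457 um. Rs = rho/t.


Step 1: Convert thickness to cm: t = 0.457 um = 4.5700e-05 cm
Step 2: Rs = rho / t = 0.0591 / 4.5700e-05
Step 3: Rs = 1293.2 ohm/sq

1293.2


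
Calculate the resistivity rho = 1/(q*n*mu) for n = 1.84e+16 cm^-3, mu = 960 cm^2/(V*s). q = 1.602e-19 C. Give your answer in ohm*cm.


Step 1: sigma = q * n * mu = 1.602e-19 * 1.84e+16 * 960 = 2.82977e+00 S/cm
Step 2: rho = 1 / sigma = 1 / 2.82977e+00 = 0.3534 ohm*cm

0.3534


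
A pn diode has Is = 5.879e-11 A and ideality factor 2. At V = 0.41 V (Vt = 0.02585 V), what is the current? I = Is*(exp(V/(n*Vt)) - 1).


Step 1: V/(n*Vt) = 0.41/(2*0.02585) = 7.9304
Step 2: exp(7.9304) = 2.7805e+03
Step 3: I = 5.879e-11 * (2.7805e+03 - 1) = 1.63e-07 A

1.63e-07


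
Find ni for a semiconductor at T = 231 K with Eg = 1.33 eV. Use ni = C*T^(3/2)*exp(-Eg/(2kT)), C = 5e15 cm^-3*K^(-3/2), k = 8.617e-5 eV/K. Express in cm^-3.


Step 1: Compute kT = 8.617e-5 * 231 = 0.01990527 eV
Step 2: Exponent = -Eg/(2kT) = -1.33/(2*0.01990527) = -33.40824
Step 3: T^(3/2) = 231^1.5 = 3510.90
Step 4: ni = 5e15 * 3510.90 * exp(-33.40824) = 5.44e+04 cm^-3

5.44e+04


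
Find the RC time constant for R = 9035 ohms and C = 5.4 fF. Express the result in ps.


Step 1: tau = R * C
Step 2: tau = 9035 * 5.4 fF = 9035 * 5.4e-15 F
Step 3: tau = 4.8789e-11 s = 48.789 ps

48.789


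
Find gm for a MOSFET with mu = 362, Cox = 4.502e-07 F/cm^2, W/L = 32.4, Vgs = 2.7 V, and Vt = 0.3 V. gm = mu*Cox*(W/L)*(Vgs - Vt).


Step 1: Vov = Vgs - Vt = 2.7 - 0.3 = 2.4 V
Step 2: gm = mu * Cox * (W/L) * Vov
Step 3: gm = 362 * 4.502e-07 * 32.4 * 2.4 = 1.27e-02 S

1.27e-02


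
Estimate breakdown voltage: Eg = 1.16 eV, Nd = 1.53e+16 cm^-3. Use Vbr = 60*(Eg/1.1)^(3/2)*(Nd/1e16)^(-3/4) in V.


Step 1: Eg/1.1 = 1.16/1.1 = 1.054545
Step 2: (Eg/1.1)^1.5 = 1.054545^1.5 = 1.082923
Step 3: (Nd/1e16)^(-0.75) = (1.53)^(-0.75) = 0.726911
Step 4: Vbr = 60 * 1.082923 * 0.726911 = 47.2 V

47.2


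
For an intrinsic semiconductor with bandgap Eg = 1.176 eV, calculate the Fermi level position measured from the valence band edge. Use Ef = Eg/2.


Step 1: For an intrinsic semiconductor, the Fermi level sits at midgap.
Step 2: Ef = Eg / 2 = 1.176 / 2 = 0.588 eV

0.588


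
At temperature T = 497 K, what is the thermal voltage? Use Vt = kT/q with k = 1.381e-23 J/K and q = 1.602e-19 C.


Step 1: kT = 1.381e-23 * 497 = 6.86357e-21 J
Step 2: Vt = kT/q = 6.86357e-21 / 1.602e-19
Step 3: Vt = 0.04284 V

0.04284


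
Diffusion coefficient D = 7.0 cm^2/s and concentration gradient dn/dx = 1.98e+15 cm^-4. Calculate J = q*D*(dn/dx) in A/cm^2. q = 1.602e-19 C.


Step 1: J = q * D * (dn/dx)
Step 2: J = 1.602e-19 * 7.0 * 1.98e+15
Step 3: J = 2.22e-03 A/cm^2

2.22e-03


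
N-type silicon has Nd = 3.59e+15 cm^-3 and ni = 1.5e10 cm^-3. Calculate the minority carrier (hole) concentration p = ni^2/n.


Step 1: Since Nd >> ni, n ≈ Nd = 3.59e+15 cm^-3
Step 2: p = ni^2 / n = (1.5e10)^2 / 3.59e+15
Step 3: p = 2.25e20 / 3.59e+15 = 6.27e+04 cm^-3

6.27e+04


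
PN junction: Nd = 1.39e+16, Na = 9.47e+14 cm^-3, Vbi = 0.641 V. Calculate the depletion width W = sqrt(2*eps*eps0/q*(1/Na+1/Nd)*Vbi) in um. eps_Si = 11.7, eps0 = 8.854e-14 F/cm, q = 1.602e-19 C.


Step 1: 1/Na + 1/Nd = 1/9.47e+14 + 1/1.39e+16 = 1.12791e-15
Step 2: 2*eps*eps0/q = 2*11.7*8.854e-14/1.602e-19 = 1.293281e+07
Step 3: W^2 = 1.293281e+07 * 1.12791e-15 * 0.641 = 9.35030e-09
Step 4: W = sqrt(9.35030e-09) = 9.670e-05 cm = 0.967 um

0.967


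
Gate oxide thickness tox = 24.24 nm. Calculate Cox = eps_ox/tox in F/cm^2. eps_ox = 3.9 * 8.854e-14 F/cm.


Step 1: eps_ox = 3.9 * 8.854e-14 = 3.45306e-13 F/cm
Step 2: tox in cm = 24.24 nm * 1e-7 = 2.4240e-06 cm
Step 3: Cox = 3.45306e-13 / 2.4240e-06 = 1.42e-07 F/cm^2

1.42e-07


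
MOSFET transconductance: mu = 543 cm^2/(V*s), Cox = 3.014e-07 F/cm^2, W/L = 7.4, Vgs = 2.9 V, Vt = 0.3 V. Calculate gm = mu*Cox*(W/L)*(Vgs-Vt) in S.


Step 1: Vov = Vgs - Vt = 2.9 - 0.3 = 2.6 V
Step 2: gm = mu * Cox * (W/L) * Vov
Step 3: gm = 543 * 3.014e-07 * 7.4 * 2.6 = 3.15e-03 S

3.15e-03


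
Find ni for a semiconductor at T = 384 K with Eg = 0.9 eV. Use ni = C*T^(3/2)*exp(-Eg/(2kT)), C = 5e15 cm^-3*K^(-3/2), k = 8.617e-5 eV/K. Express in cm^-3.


Step 1: Compute kT = 8.617e-5 * 384 = 0.03308928 eV
Step 2: Exponent = -Eg/(2kT) = -0.9/(2*0.03308928) = -13.59957
Step 3: T^(3/2) = 384^1.5 = 7524.83
Step 4: ni = 5e15 * 7524.83 * exp(-13.59957) = 4.67e+13 cm^-3

4.67e+13


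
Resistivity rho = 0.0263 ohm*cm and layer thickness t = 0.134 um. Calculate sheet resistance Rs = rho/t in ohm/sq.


Step 1: Convert thickness to cm: t = 0.134 um = 1.3400e-05 cm
Step 2: Rs = rho / t = 0.0263 / 1.3400e-05
Step 3: Rs = 1962.7 ohm/sq

1962.7


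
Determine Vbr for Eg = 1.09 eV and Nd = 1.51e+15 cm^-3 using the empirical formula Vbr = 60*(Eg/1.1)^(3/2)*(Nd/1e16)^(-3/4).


Step 1: Eg/1.1 = 1.09/1.1 = 0.990909
Step 2: (Eg/1.1)^1.5 = 0.990909^1.5 = 0.986395
Step 3: (Nd/1e16)^(-0.75) = (0.151)^(-0.75) = 4.128262
Step 4: Vbr = 60 * 0.986395 * 4.128262 = 244.3 V

244.3


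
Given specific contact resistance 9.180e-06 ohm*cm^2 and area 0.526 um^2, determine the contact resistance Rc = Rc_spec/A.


Step 1: Convert area to cm^2: 0.526 um^2 = 5.2600e-09 cm^2
Step 2: Rc = Rc_spec / A = 9.180e-06 / 5.2600e-09
Step 3: Rc = 1.75e+03 ohms

1.75e+03


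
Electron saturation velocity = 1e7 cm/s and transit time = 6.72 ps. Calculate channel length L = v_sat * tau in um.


Step 1: tau in seconds = 6.72 ps * 1e-12 = 6.7200e-12 s
Step 2: L = v_sat * tau = 1e7 * 6.7200e-12 = 6.7200e-05 cm
Step 3: L in um = 6.7200e-05 * 1e4 = 0.672 um

0.672


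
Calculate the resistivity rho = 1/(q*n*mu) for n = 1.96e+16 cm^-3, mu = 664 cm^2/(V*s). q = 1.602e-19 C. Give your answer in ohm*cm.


Step 1: sigma = q * n * mu = 1.602e-19 * 1.96e+16 * 664 = 2.08491e+00 S/cm
Step 2: rho = 1 / sigma = 1 / 2.08491e+00 = 0.4796 ohm*cm

0.4796


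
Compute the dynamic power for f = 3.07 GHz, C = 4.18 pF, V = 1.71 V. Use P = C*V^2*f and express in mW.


Step 1: V^2 = 1.71^2 = 2.9241 V^2
Step 2: P = C*V^2*f = 4.18e-12 F * 2.9241 * 3.07e9 Hz
Step 3: P = 3.752380566e-02 W
Step 4: P = 37.524 mW

37.524


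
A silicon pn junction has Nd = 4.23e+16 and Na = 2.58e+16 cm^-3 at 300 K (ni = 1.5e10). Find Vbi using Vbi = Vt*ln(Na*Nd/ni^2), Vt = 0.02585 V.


Step 1: Compute Na*Nd/ni^2 = 2.58e+16 * 4.23e+16 / (1.5e10)^2 = 4.8504e+12
Step 2: ln(4.8504e+12) = 29.2101
Step 3: Vbi = 0.02585 * 29.2101 = 0.755 V

0.755


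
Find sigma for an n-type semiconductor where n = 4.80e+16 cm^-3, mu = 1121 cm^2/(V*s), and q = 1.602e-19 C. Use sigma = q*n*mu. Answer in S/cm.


Step 1: sigma = q * n * mu
Step 2: sigma = 1.602e-19 * 4.80e+16 * 1121
Step 3: sigma = 8.620e+00 S/cm

8.620e+00


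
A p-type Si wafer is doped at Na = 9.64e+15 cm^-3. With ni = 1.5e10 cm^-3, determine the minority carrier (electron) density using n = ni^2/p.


Step 1: Majority hole concentration p ≈ Na = 9.64e+15 cm^-3
Step 2: n = ni^2 / Na = (1.5e10)^2 / 9.64e+15
Step 3: n = 2.33e+04 cm^-3

2.33e+04


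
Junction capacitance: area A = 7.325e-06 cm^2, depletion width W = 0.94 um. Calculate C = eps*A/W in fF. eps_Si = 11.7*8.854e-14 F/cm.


Step 1: eps_Si = 11.7 * 8.854e-14 = 1.035918e-12 F/cm
Step 2: W in cm = 0.94 * 1e-4 = 9.40e-05 cm
Step 3: C = 1.035918e-12 * 7.325e-06 / 9.40e-05 = 8.072446e-14 F
Step 4: C = 80.72 fF

80.72


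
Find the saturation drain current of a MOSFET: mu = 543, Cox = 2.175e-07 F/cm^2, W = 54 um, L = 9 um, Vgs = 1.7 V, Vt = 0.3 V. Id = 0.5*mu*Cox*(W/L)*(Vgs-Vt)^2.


Step 1: Overdrive voltage Vov = Vgs - Vt = 1.7 - 0.3 = 1.4 V
Step 2: W/L = 54/9 = 6
Step 3: Id = 0.5 * 543 * 2.175e-07 * 6 * 1.4^2
Step 4: Id = 6.94e-04 A

6.94e-04


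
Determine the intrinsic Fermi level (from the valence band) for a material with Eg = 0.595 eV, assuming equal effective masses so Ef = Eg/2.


Step 1: For an intrinsic semiconductor, the Fermi level sits at midgap.
Step 2: Ef = Eg / 2 = 0.595 / 2 = 0.2975 eV

0.2975


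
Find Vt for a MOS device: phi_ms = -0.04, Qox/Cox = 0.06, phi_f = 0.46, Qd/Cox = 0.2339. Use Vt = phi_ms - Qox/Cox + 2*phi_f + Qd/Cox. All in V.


Step 1: Vt = phi_ms - Qox/Cox + 2*phi_f + Qd/Cox
Step 2: Vt = -0.04 - 0.06 + 2*0.46 + 0.2339
Step 3: Vt = -0.04 - 0.06 + 0.92 + 0.2339
Step 4: Vt = 1.0539 V

1.0539


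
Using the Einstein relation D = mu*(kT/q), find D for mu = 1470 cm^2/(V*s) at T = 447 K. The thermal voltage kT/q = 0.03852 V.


Step 1: D = mu * (kT/q)
Step 2: D = 1470 * 0.03852
Step 3: D = 56.62 cm^2/s

56.62


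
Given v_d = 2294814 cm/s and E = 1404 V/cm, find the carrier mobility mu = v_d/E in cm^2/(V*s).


Step 1: mu = v_d / E
Step 2: mu = 2294814 / 1404
Step 3: mu = 1634.48 cm^2/(V*s)

1634.48


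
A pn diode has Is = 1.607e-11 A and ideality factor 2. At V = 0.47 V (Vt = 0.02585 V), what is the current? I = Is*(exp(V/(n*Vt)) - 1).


Step 1: V/(n*Vt) = 0.47/(2*0.02585) = 9.0909
Step 2: exp(9.0909) = 8.8742e+03
Step 3: I = 1.607e-11 * (8.8742e+03 - 1) = 1.43e-07 A

1.43e-07


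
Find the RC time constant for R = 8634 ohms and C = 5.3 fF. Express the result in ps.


Step 1: tau = R * C
Step 2: tau = 8634 * 5.3 fF = 8634 * 5.3e-15 F
Step 3: tau = 4.57602e-11 s = 45.7602 ps

45.7602


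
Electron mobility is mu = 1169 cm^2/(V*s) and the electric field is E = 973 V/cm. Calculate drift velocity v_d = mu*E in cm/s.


Step 1: v_d = mu * E
Step 2: v_d = 1169 * 973 = 1137437
Step 3: v_d = 1.14e+06 cm/s

1.14e+06


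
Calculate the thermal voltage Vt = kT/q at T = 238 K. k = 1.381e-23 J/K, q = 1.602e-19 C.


Step 1: kT = 1.381e-23 * 238 = 3.28678e-21 J
Step 2: Vt = kT/q = 3.28678e-21 / 1.602e-19
Step 3: Vt = 0.02052 V

0.02052


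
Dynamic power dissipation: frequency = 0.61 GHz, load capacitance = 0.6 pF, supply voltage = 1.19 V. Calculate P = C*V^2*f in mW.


Step 1: V^2 = 1.19^2 = 1.4161 V^2
Step 2: P = C*V^2*f = 0.6e-12 F * 1.4161 * 0.61e9 Hz
Step 3: P = 5.182926e-04 W
Step 4: P = 0.518 mW

0.518


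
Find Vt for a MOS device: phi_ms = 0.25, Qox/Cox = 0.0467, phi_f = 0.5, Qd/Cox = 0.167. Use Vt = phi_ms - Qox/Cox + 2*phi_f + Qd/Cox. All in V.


Step 1: Vt = phi_ms - Qox/Cox + 2*phi_f + Qd/Cox
Step 2: Vt = 0.25 - 0.0467 + 2*0.5 + 0.167
Step 3: Vt = 0.25 - 0.0467 + 1.0 + 0.167
Step 4: Vt = 1.3703 V

1.3703


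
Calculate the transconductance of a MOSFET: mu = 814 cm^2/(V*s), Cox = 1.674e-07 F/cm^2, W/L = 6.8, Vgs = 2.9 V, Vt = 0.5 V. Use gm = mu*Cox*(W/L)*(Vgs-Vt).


Step 1: Vov = Vgs - Vt = 2.9 - 0.5 = 2.4 V
Step 2: gm = mu * Cox * (W/L) * Vov
Step 3: gm = 814 * 1.674e-07 * 6.8 * 2.4 = 2.22e-03 S

2.22e-03


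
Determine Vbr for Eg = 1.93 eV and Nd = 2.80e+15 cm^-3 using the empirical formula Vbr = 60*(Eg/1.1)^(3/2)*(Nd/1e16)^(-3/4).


Step 1: Eg/1.1 = 1.93/1.1 = 1.754545
Step 2: (Eg/1.1)^1.5 = 1.754545^1.5 = 2.324057
Step 3: (Nd/1e16)^(-0.75) = (0.28)^(-0.75) = 2.597954
Step 4: Vbr = 60 * 2.324057 * 2.597954 = 362.3 V

362.3


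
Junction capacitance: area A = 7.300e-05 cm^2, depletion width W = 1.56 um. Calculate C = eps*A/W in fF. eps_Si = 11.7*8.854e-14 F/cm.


Step 1: eps_Si = 11.7 * 8.854e-14 = 1.035918e-12 F/cm
Step 2: W in cm = 1.56 * 1e-4 = 1.56e-04 cm
Step 3: C = 1.035918e-12 * 7.300e-05 / 1.56e-04 = 4.847565e-13 F
Step 4: C = 484.76 fF

484.76


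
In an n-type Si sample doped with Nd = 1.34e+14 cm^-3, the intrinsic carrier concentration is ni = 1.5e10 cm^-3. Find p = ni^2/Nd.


Step 1: Since Nd >> ni, n ≈ Nd = 1.34e+14 cm^-3
Step 2: p = ni^2 / n = (1.5e10)^2 / 1.34e+14
Step 3: p = 2.25e20 / 1.34e+14 = 1.68e+06 cm^-3

1.68e+06


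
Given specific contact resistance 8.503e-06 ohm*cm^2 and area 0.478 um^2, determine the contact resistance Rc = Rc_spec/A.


Step 1: Convert area to cm^2: 0.478 um^2 = 4.7800e-09 cm^2
Step 2: Rc = Rc_spec / A = 8.503e-06 / 4.7800e-09
Step 3: Rc = 1.78e+03 ohms

1.78e+03


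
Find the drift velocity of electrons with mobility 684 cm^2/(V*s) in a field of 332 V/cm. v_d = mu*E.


Step 1: v_d = mu * E
Step 2: v_d = 684 * 332 = 227088
Step 3: v_d = 2.27e+05 cm/s

2.27e+05


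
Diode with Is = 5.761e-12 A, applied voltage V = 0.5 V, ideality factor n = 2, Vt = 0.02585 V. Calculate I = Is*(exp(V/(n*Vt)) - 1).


Step 1: V/(n*Vt) = 0.5/(2*0.02585) = 9.6712
Step 2: exp(9.6712) = 1.5854e+04
Step 3: I = 5.761e-12 * (1.5854e+04 - 1) = 9.13e-08 A

9.13e-08


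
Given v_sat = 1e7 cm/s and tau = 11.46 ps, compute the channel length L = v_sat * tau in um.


Step 1: tau in seconds = 11.46 ps * 1e-12 = 1.1460e-11 s
Step 2: L = v_sat * tau = 1e7 * 1.1460e-11 = 1.1460e-04 cm
Step 3: L in um = 1.1460e-04 * 1e4 = 1.146 um

1.146


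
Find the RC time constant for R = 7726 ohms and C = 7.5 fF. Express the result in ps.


Step 1: tau = R * C
Step 2: tau = 7726 * 7.5 fF = 7726 * 7.5e-15 F
Step 3: tau = 5.7945e-11 s = 57.945 ps

57.945


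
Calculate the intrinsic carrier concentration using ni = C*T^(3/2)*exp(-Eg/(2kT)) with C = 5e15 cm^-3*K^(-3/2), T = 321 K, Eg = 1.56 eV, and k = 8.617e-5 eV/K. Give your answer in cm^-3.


Step 1: Compute kT = 8.617e-5 * 321 = 0.02766057 eV
Step 2: Exponent = -Eg/(2kT) = -1.56/(2*0.02766057) = -28.19899
Step 3: T^(3/2) = 321^1.5 = 5751.19
Step 4: ni = 5e15 * 5751.19 * exp(-28.19899) = 1.63e+07 cm^-3

1.63e+07


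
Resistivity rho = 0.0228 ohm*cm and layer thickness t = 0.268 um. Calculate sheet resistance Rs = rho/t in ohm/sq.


Step 1: Convert thickness to cm: t = 0.268 um = 2.6800e-05 cm
Step 2: Rs = rho / t = 0.0228 / 2.6800e-05
Step 3: Rs = 850.7 ohm/sq

850.7


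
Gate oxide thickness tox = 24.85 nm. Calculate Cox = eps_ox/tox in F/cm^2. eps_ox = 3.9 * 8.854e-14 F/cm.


Step 1: eps_ox = 3.9 * 8.854e-14 = 3.45306e-13 F/cm
Step 2: tox in cm = 24.85 nm * 1e-7 = 2.4850e-06 cm
Step 3: Cox = 3.45306e-13 / 2.4850e-06 = 1.39e-07 F/cm^2

1.39e-07


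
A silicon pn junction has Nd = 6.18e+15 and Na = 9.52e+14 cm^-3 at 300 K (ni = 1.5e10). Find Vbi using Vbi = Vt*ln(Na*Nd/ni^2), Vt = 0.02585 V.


Step 1: Compute Na*Nd/ni^2 = 9.52e+14 * 6.18e+15 / (1.5e10)^2 = 2.6148e+10
Step 2: ln(2.6148e+10) = 23.9870
Step 3: Vbi = 0.02585 * 23.9870 = 0.62 V

0.62


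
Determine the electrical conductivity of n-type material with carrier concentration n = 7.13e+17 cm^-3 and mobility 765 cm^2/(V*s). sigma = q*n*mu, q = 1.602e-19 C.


Step 1: sigma = q * n * mu
Step 2: sigma = 1.602e-19 * 7.13e+17 * 765
Step 3: sigma = 8.738e+01 S/cm

8.738e+01


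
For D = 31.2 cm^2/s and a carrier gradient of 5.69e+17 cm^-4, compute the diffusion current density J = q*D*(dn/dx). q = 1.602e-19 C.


Step 1: J = q * D * (dn/dx)
Step 2: J = 1.602e-19 * 31.2 * 5.69e+17
Step 3: J = 2.84e+00 A/cm^2

2.84e+00


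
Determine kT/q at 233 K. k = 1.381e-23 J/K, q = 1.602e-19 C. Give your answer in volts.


Step 1: kT = 1.381e-23 * 233 = 3.21773e-21 J
Step 2: Vt = kT/q = 3.21773e-21 / 1.602e-19
Step 3: Vt = 0.02009 V

0.02009


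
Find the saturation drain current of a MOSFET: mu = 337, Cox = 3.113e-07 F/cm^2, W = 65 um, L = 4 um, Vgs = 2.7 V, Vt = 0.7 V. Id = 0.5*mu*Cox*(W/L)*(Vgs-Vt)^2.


Step 1: Overdrive voltage Vov = Vgs - Vt = 2.7 - 0.7 = 2.0 V
Step 2: W/L = 65/4 = 16.25
Step 3: Id = 0.5 * 337 * 3.113e-07 * 16.25 * 2.0^2
Step 4: Id = 3.41e-03 A

3.41e-03


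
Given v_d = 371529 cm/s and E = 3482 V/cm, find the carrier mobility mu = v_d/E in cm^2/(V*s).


Step 1: mu = v_d / E
Step 2: mu = 371529 / 3482
Step 3: mu = 106.7 cm^2/(V*s)

106.7


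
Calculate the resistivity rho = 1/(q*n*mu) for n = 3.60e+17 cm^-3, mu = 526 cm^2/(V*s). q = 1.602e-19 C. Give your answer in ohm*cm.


Step 1: sigma = q * n * mu = 1.602e-19 * 3.60e+17 * 526 = 3.03355e+01 S/cm
Step 2: rho = 1 / sigma = 1 / 3.03355e+01 = 0.03296 ohm*cm

0.03296


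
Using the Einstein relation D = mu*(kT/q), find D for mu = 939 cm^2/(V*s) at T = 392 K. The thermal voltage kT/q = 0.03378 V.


Step 1: D = mu * (kT/q)
Step 2: D = 939 * 0.03378
Step 3: D = 31.72 cm^2/s

31.72


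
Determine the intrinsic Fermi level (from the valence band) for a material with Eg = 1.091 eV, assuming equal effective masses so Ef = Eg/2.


Step 1: For an intrinsic semiconductor, the Fermi level sits at midgap.
Step 2: Ef = Eg / 2 = 1.091 / 2 = 0.5455 eV

0.5455


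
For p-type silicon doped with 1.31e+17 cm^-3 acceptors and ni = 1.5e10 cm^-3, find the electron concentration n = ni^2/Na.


Step 1: Majority hole concentration p ≈ Na = 1.31e+17 cm^-3
Step 2: n = ni^2 / Na = (1.5e10)^2 / 1.31e+17
Step 3: n = 1.72e+03 cm^-3

1.72e+03


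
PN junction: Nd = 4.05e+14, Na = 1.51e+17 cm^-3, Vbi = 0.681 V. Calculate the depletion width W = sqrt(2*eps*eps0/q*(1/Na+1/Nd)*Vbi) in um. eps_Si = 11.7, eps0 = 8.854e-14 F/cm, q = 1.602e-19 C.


Step 1: 1/Na + 1/Nd = 1/1.51e+17 + 1/4.05e+14 = 2.47576e-15
Step 2: 2*eps*eps0/q = 2*11.7*8.854e-14/1.602e-19 = 1.293281e+07
Step 3: W^2 = 1.293281e+07 * 2.47576e-15 * 0.681 = 2.18046e-08
Step 4: W = sqrt(2.18046e-08) = 1.477e-04 cm = 1.477 um

1.477


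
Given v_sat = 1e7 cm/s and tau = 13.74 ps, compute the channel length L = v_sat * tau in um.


Step 1: tau in seconds = 13.74 ps * 1e-12 = 1.3740e-11 s
Step 2: L = v_sat * tau = 1e7 * 1.3740e-11 = 1.3740e-04 cm
Step 3: L in um = 1.3740e-04 * 1e4 = 1.374 um

1.374


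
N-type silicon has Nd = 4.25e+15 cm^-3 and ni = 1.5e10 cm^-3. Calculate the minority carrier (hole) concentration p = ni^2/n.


Step 1: Since Nd >> ni, n ≈ Nd = 4.25e+15 cm^-3
Step 2: p = ni^2 / n = (1.5e10)^2 / 4.25e+15
Step 3: p = 2.25e20 / 4.25e+15 = 5.29e+04 cm^-3

5.29e+04


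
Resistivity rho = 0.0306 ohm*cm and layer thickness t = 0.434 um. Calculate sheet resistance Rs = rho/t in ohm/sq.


Step 1: Convert thickness to cm: t = 0.434 um = 4.3400e-05 cm
Step 2: Rs = rho / t = 0.0306 / 4.3400e-05
Step 3: Rs = 705.1 ohm/sq

705.1


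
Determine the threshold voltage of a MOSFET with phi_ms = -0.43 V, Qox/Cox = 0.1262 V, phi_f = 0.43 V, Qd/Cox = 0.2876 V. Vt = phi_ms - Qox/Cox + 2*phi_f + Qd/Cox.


Step 1: Vt = phi_ms - Qox/Cox + 2*phi_f + Qd/Cox
Step 2: Vt = -0.43 - 0.1262 + 2*0.43 + 0.2876
Step 3: Vt = -0.43 - 0.1262 + 0.86 + 0.2876
Step 4: Vt = 0.5914 V

0.5914


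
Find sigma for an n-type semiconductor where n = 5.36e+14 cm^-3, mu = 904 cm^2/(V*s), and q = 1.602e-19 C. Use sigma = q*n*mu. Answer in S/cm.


Step 1: sigma = q * n * mu
Step 2: sigma = 1.602e-19 * 5.36e+14 * 904
Step 3: sigma = 7.762e-02 S/cm

7.762e-02


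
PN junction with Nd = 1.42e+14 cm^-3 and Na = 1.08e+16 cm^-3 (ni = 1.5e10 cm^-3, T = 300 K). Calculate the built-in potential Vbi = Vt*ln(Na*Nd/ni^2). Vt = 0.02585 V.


Step 1: Compute Na*Nd/ni^2 = 1.08e+16 * 1.42e+14 / (1.5e10)^2 = 6.8160e+09
Step 2: ln(6.8160e+09) = 22.6425
Step 3: Vbi = 0.02585 * 22.6425 = 0.585 V

0.585


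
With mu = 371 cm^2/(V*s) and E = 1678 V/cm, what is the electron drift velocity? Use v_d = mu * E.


Step 1: v_d = mu * E
Step 2: v_d = 371 * 1678 = 622538
Step 3: v_d = 6.23e+05 cm/s

6.23e+05


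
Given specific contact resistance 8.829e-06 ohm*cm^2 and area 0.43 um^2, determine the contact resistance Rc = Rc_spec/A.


Step 1: Convert area to cm^2: 0.43 um^2 = 4.3000e-09 cm^2
Step 2: Rc = Rc_spec / A = 8.829e-06 / 4.3000e-09
Step 3: Rc = 2.05e+03 ohms

2.05e+03


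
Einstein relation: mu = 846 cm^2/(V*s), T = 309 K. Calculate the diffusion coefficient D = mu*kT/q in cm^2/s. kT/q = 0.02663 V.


Step 1: D = mu * (kT/q)
Step 2: D = 846 * 0.02663
Step 3: D = 22.53 cm^2/s

22.53


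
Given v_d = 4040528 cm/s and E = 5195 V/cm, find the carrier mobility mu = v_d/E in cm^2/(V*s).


Step 1: mu = v_d / E
Step 2: mu = 4040528 / 5195
Step 3: mu = 777.77 cm^2/(V*s)

777.77


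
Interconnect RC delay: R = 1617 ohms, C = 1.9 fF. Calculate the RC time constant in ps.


Step 1: tau = R * C
Step 2: tau = 1617 * 1.9 fF = 1617 * 1.9e-15 F
Step 3: tau = 3.0723e-12 s = 3.0723 ps

3.0723


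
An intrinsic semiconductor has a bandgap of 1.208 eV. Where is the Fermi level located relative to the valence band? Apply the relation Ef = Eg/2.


Step 1: For an intrinsic semiconductor, the Fermi level sits at midgap.
Step 2: Ef = Eg / 2 = 1.208 / 2 = 0.604 eV

0.604


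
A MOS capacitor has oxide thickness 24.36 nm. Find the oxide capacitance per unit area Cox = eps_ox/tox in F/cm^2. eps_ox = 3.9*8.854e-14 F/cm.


Step 1: eps_ox = 3.9 * 8.854e-14 = 3.45306e-13 F/cm
Step 2: tox in cm = 24.36 nm * 1e-7 = 2.4360e-06 cm
Step 3: Cox = 3.45306e-13 / 2.4360e-06 = 1.42e-07 F/cm^2

1.42e-07


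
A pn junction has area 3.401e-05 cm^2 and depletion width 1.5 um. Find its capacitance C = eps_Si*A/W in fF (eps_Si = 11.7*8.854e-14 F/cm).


Step 1: eps_Si = 11.7 * 8.854e-14 = 1.035918e-12 F/cm
Step 2: W in cm = 1.5 * 1e-4 = 1.50e-04 cm
Step 3: C = 1.035918e-12 * 3.401e-05 / 1.50e-04 = 2.348771e-13 F
Step 4: C = 234.88 fF

234.88


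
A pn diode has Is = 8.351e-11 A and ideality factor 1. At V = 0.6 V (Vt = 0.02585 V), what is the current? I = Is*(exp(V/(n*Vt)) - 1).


Step 1: V/(n*Vt) = 0.6/(1*0.02585) = 23.2108
Step 2: exp(23.2108) = 1.2032e+10
Step 3: I = 8.351e-11 * (1.2032e+10 - 1) = 1.00e+00 A

1.00e+00


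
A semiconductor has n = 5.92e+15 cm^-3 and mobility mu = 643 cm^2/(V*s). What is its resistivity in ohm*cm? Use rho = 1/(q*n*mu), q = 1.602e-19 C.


Step 1: sigma = q * n * mu = 1.602e-19 * 5.92e+15 * 643 = 6.09811e-01 S/cm
Step 2: rho = 1 / sigma = 1 / 6.09811e-01 = 1.64 ohm*cm

1.64


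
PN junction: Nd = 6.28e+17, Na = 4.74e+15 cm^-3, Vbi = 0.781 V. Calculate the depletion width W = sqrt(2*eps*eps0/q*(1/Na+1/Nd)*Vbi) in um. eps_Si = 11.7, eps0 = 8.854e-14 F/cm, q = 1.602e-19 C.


Step 1: 1/Na + 1/Nd = 1/4.74e+15 + 1/6.28e+17 = 2.12563e-16
Step 2: 2*eps*eps0/q = 2*11.7*8.854e-14/1.602e-19 = 1.293281e+07
Step 3: W^2 = 1.293281e+07 * 2.12563e-16 * 0.781 = 2.14700e-09
Step 4: W = sqrt(2.14700e-09) = 4.634e-05 cm = 0.4634 um

0.4634


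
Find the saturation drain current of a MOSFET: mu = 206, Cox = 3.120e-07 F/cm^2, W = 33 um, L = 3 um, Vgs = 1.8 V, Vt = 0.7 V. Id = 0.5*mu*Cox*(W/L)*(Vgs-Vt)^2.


Step 1: Overdrive voltage Vov = Vgs - Vt = 1.8 - 0.7 = 1.1 V
Step 2: W/L = 33/3 = 11
Step 3: Id = 0.5 * 206 * 3.120e-07 * 11 * 1.1^2
Step 4: Id = 4.28e-04 A

4.28e-04


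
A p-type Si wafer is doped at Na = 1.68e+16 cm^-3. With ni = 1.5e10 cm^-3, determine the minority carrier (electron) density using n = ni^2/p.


Step 1: Majority hole concentration p ≈ Na = 1.68e+16 cm^-3
Step 2: n = ni^2 / Na = (1.5e10)^2 / 1.68e+16
Step 3: n = 1.34e+04 cm^-3

1.34e+04


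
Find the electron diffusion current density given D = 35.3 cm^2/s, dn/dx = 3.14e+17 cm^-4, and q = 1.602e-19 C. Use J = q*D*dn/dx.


Step 1: J = q * D * (dn/dx)
Step 2: J = 1.602e-19 * 35.3 * 3.14e+17
Step 3: J = 1.78e+00 A/cm^2

1.78e+00


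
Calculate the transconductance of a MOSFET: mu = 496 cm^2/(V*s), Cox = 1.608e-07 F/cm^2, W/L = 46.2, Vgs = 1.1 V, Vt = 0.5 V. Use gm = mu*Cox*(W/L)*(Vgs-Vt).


Step 1: Vov = Vgs - Vt = 1.1 - 0.5 = 0.6 V
Step 2: gm = mu * Cox * (W/L) * Vov
Step 3: gm = 496 * 1.608e-07 * 46.2 * 0.6 = 2.21e-03 S

2.21e-03


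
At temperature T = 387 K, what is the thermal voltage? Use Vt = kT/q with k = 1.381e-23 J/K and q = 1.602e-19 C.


Step 1: kT = 1.381e-23 * 387 = 5.34447e-21 J
Step 2: Vt = kT/q = 5.34447e-21 / 1.602e-19
Step 3: Vt = 0.03336 V

0.03336


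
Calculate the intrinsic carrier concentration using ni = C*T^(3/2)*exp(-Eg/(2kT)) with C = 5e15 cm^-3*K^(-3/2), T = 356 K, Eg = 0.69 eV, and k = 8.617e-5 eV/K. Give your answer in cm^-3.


Step 1: Compute kT = 8.617e-5 * 356 = 0.03067652 eV
Step 2: Exponent = -Eg/(2kT) = -0.69/(2*0.03067652) = -11.24639
Step 3: T^(3/2) = 356^1.5 = 6716.99
Step 4: ni = 5e15 * 6716.99 * exp(-11.24639) = 4.38e+14 cm^-3

4.38e+14


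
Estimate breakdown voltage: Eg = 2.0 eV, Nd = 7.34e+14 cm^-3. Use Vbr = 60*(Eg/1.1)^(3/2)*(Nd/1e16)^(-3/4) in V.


Step 1: Eg/1.1 = 2.0/1.1 = 1.818182
Step 2: (Eg/1.1)^1.5 = 1.818182^1.5 = 2.451636
Step 3: (Nd/1e16)^(-0.75) = (0.0734)^(-0.75) = 7.091334
Step 4: Vbr = 60 * 2.451636 * 7.091334 = 1043.1 V

1043.1


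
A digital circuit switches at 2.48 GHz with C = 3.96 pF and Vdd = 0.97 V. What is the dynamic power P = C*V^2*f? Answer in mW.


Step 1: V^2 = 0.97^2 = 0.9409 V^2
Step 2: P = C*V^2*f = 3.96e-12 F * 0.9409 * 2.48e9 Hz
Step 3: P = 9.24039072e-03 W
Step 4: P = 9.24 mW

9.24


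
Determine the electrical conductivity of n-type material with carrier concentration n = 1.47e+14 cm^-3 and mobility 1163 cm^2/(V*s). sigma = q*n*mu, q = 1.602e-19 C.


Step 1: sigma = q * n * mu
Step 2: sigma = 1.602e-19 * 1.47e+14 * 1163
Step 3: sigma = 2.739e-02 S/cm

2.739e-02


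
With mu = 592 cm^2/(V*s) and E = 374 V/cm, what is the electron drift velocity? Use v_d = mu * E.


Step 1: v_d = mu * E
Step 2: v_d = 592 * 374 = 221408
Step 3: v_d = 2.21e+05 cm/s

2.21e+05


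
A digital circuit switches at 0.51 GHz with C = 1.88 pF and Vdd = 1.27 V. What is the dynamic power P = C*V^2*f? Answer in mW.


Step 1: V^2 = 1.27^2 = 1.6129 V^2
Step 2: P = C*V^2*f = 1.88e-12 F * 1.6129 * 0.51e9 Hz
Step 3: P = 1.54644852e-03 W
Step 4: P = 1.546 mW

1.546


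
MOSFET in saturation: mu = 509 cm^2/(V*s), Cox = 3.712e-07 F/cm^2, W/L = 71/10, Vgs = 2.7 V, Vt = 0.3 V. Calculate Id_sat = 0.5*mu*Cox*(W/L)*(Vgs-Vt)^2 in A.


Step 1: Overdrive voltage Vov = Vgs - Vt = 2.7 - 0.3 = 2.4 V
Step 2: W/L = 71/10 = 7.1
Step 3: Id = 0.5 * 509 * 3.712e-07 * 7.1 * 2.4^2
Step 4: Id = 3.86e-03 A

3.86e-03


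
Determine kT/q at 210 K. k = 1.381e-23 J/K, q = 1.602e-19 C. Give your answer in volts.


Step 1: kT = 1.381e-23 * 210 = 2.9001e-21 J
Step 2: Vt = kT/q = 2.9001e-21 / 1.602e-19
Step 3: Vt = 0.0181 V

0.0181


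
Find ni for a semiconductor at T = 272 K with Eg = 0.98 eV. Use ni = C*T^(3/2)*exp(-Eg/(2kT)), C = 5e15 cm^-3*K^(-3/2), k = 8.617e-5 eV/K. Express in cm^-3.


Step 1: Compute kT = 8.617e-5 * 272 = 0.02343824 eV
Step 2: Exponent = -Eg/(2kT) = -0.98/(2*0.02343824) = -20.90601
Step 3: T^(3/2) = 272^1.5 = 4485.94
Step 4: ni = 5e15 * 4485.94 * exp(-20.90601) = 1.87e+10 cm^-3

1.87e+10


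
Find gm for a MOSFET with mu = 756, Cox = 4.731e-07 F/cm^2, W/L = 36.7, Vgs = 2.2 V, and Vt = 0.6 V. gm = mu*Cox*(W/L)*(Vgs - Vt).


Step 1: Vov = Vgs - Vt = 2.2 - 0.6 = 1.6 V
Step 2: gm = mu * Cox * (W/L) * Vov
Step 3: gm = 756 * 4.731e-07 * 36.7 * 1.6 = 2.10e-02 S

2.10e-02


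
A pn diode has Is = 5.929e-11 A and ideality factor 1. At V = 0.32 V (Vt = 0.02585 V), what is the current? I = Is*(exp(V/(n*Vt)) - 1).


Step 1: V/(n*Vt) = 0.32/(1*0.02585) = 12.3791
Step 2: exp(12.3791) = 2.3778e+05
Step 3: I = 5.929e-11 * (2.3778e+05 - 1) = 1.41e-05 A

1.41e-05


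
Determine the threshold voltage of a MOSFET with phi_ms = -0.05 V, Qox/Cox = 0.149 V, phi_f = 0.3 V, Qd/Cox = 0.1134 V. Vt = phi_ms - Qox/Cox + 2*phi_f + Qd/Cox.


Step 1: Vt = phi_ms - Qox/Cox + 2*phi_f + Qd/Cox
Step 2: Vt = -0.05 - 0.149 + 2*0.3 + 0.1134
Step 3: Vt = -0.05 - 0.149 + 0.6 + 0.1134
Step 4: Vt = 0.5144 V

0.5144


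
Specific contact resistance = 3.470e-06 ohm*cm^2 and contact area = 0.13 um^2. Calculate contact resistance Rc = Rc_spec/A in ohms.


Step 1: Convert area to cm^2: 0.13 um^2 = 1.3000e-09 cm^2
Step 2: Rc = Rc_spec / A = 3.470e-06 / 1.3000e-09
Step 3: Rc = 2.67e+03 ohms

2.67e+03


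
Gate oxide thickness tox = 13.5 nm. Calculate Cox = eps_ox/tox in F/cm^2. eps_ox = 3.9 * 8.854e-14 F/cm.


Step 1: eps_ox = 3.9 * 8.854e-14 = 3.45306e-13 F/cm
Step 2: tox in cm = 13.5 nm * 1e-7 = 1.3500e-06 cm
Step 3: Cox = 3.45306e-13 / 1.3500e-06 = 2.56e-07 F/cm^2

2.56e-07


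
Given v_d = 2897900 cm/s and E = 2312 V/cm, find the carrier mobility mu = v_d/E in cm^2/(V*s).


Step 1: mu = v_d / E
Step 2: mu = 2897900 / 2312
Step 3: mu = 1253.42 cm^2/(V*s)

1253.42


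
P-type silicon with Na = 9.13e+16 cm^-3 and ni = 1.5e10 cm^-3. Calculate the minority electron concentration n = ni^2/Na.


Step 1: Majority hole concentration p ≈ Na = 9.13e+16 cm^-3
Step 2: n = ni^2 / Na = (1.5e10)^2 / 9.13e+16
Step 3: n = 2.46e+03 cm^-3

2.46e+03


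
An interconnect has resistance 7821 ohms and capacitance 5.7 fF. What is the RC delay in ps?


Step 1: tau = R * C
Step 2: tau = 7821 * 5.7 fF = 7821 * 5.7e-15 F
Step 3: tau = 4.45797e-11 s = 44.5797 ps

44.5797


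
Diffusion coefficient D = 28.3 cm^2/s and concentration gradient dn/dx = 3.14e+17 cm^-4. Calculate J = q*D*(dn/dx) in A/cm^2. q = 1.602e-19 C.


Step 1: J = q * D * (dn/dx)
Step 2: J = 1.602e-19 * 28.3 * 3.14e+17
Step 3: J = 1.42e+00 A/cm^2

1.42e+00


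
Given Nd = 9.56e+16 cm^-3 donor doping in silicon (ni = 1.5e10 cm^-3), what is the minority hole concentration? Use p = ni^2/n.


Step 1: Since Nd >> ni, n ≈ Nd = 9.56e+16 cm^-3
Step 2: p = ni^2 / n = (1.5e10)^2 / 9.56e+16
Step 3: p = 2.25e20 / 9.56e+16 = 2.35e+03 cm^-3

2.35e+03


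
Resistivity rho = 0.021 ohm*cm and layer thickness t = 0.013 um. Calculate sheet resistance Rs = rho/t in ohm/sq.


Step 1: Convert thickness to cm: t = 0.013 um = 1.3000e-06 cm
Step 2: Rs = rho / t = 0.021 / 1.3000e-06
Step 3: Rs = 16153.8 ohm/sq

16153.8


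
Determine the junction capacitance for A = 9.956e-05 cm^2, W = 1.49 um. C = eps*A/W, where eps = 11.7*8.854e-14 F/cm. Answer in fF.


Step 1: eps_Si = 11.7 * 8.854e-14 = 1.035918e-12 F/cm
Step 2: W in cm = 1.49 * 1e-4 = 1.49e-04 cm
Step 3: C = 1.035918e-12 * 9.956e-05 / 1.49e-04 = 6.921879e-13 F
Step 4: C = 692.19 fF

692.19


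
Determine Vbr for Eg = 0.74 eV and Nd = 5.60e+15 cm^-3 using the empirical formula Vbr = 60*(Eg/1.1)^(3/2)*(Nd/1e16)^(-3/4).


Step 1: Eg/1.1 = 0.74/1.1 = 0.672727
Step 2: (Eg/1.1)^1.5 = 0.672727^1.5 = 0.551770
Step 3: (Nd/1e16)^(-0.75) = (0.56)^(-0.75) = 1.544753
Step 4: Vbr = 60 * 0.551770 * 1.544753 = 51.1 V

51.1


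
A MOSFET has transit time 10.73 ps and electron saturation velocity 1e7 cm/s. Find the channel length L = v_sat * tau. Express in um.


Step 1: tau in seconds = 10.73 ps * 1e-12 = 1.0730e-11 s
Step 2: L = v_sat * tau = 1e7 * 1.0730e-11 = 1.0730e-04 cm
Step 3: L in um = 1.0730e-04 * 1e4 = 1.073 um

1.073


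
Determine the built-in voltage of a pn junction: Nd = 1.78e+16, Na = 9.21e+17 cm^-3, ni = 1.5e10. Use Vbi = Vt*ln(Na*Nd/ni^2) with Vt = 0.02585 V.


Step 1: Compute Na*Nd/ni^2 = 9.21e+17 * 1.78e+16 / (1.5e10)^2 = 7.2861e+13
Step 2: ln(7.2861e+13) = 31.9196
Step 3: Vbi = 0.02585 * 31.9196 = 0.825 V

0.825
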